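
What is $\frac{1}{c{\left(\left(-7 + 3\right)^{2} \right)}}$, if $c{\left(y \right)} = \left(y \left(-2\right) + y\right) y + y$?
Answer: $- \frac{1}{240} \approx -0.0041667$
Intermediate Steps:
$c{\left(y \right)} = y - y^{2}$ ($c{\left(y \right)} = \left(- 2 y + y\right) y + y = - y y + y = - y^{2} + y = y - y^{2}$)
$\frac{1}{c{\left(\left(-7 + 3\right)^{2} \right)}} = \frac{1}{\left(-7 + 3\right)^{2} \left(1 - \left(-7 + 3\right)^{2}\right)} = \frac{1}{\left(-4\right)^{2} \left(1 - \left(-4\right)^{2}\right)} = \frac{1}{16 \left(1 - 16\right)} = \frac{1}{16 \left(-15\right)} = \frac{1}{-240} = - \frac{1}{240}$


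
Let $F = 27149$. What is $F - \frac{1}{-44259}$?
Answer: $\frac{1201587592}{44259} \approx 27149.0$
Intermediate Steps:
$F - \frac{1}{-44259} = 27149 - \frac{1}{-44259} = 27149 - - \frac{1}{44259} = 27149 + \frac{1}{44259} = \frac{1201587592}{44259}$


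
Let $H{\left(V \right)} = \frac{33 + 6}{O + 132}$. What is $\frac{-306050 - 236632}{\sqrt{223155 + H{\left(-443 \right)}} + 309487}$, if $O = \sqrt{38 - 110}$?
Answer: $- \frac{1085364}{618974 + \sqrt{2} \sqrt{\frac{9818833 + 446310 i \sqrt{2}}{22 + i \sqrt{2}}}} \approx -1.7508 - 1.1308 \cdot 10^{-10} i$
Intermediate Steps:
$O = 6 i \sqrt{2}$ ($O = \sqrt{-72} = 6 i \sqrt{2} \approx 8.4853 i$)
$H{\left(V \right)} = \frac{39}{132 + 6 i \sqrt{2}}$ ($H{\left(V \right)} = \frac{33 + 6}{6 i \sqrt{2} + 132} = \frac{39}{132 + 6 i \sqrt{2}}$)
$\frac{-306050 - 236632}{\sqrt{223155 + H{\left(-443 \right)}} + 309487} = \frac{-306050 - 236632}{\sqrt{223155 + \left(\frac{143}{486} - \frac{13 i \sqrt{2}}{972}\right)} + 309487} = - \frac{542682}{\sqrt{\frac{108453473}{486} - \frac{13 i \sqrt{2}}{972}} + 309487} = - \frac{542682}{309487 + \sqrt{\frac{108453473}{486} - \frac{13 i \sqrt{2}}{972}}}$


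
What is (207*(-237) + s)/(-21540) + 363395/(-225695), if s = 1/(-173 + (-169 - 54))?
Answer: 51398317475/77005689552 ≈ 0.66746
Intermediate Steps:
s = -1/396 (s = 1/(-173 - 223) = 1/(-396) = -1/396 ≈ -0.0025253)
(207*(-237) + s)/(-21540) + 363395/(-225695) = (207*(-237) - 1/396)/(-21540) + 363395/(-225695) = (-49059 - 1/396)*(-1/21540) + 363395*(-1/225695) = -19427365/396*(-1/21540) - 72679/45139 = 3885473/1705968 - 72679/45139 = 51398317475/77005689552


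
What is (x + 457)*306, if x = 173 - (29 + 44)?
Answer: 170442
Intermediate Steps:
x = 100 (x = 173 - 1*73 = 173 - 73 = 100)
(x + 457)*306 = (100 + 457)*306 = 557*306 = 170442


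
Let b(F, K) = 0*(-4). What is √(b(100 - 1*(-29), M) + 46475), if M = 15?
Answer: 65*√11 ≈ 215.58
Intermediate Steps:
b(F, K) = 0
√(b(100 - 1*(-29), M) + 46475) = √(0 + 46475) = √46475 = 65*√11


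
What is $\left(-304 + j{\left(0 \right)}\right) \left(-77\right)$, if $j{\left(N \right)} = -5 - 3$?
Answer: $24024$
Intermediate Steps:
$j{\left(N \right)} = -8$
$\left(-304 + j{\left(0 \right)}\right) \left(-77\right) = \left(-304 - 8\right) \left(-77\right) = \left(-312\right) \left(-77\right) = 24024$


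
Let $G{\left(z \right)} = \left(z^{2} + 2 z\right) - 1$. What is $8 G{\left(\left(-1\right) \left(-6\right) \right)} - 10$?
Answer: $366$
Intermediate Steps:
$G{\left(z \right)} = -1 + z^{2} + 2 z$
$8 G{\left(\left(-1\right) \left(-6\right) \right)} - 10 = 8 \left(-1 + \left(\left(-1\right) \left(-6\right)\right)^{2} + 2 \left(\left(-1\right) \left(-6\right)\right)\right) - 10 = 8 \left(-1 + 6^{2} + 2 \cdot 6\right) - 10 = 8 \left(-1 + 36 + 12\right) - 10 = 8 \cdot 47 - 10 = 376 - 10 = 366$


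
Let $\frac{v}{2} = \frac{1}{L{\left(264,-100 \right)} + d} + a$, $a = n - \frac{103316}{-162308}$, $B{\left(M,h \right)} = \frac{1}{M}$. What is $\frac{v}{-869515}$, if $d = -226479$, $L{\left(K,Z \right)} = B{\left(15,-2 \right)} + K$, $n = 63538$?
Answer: $- \frac{1749686946806293}{11972078159338972} \approx -0.14615$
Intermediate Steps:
$L{\left(K,Z \right)} = \frac{1}{15} + K$
$a = \frac{2578207255}{40577}$ ($a = 63538 - \frac{103316}{-162308} = 63538 - - \frac{25829}{40577} = 63538 + \frac{25829}{40577} = \frac{2578207255}{40577} \approx 63539.0$)
$v = \frac{8748434734031465}{68843425124}$ ($v = 2 \left(\frac{1}{\left(\frac{1}{15} + 264\right) - 226479} + \frac{2578207255}{40577}\right) = 2 \left(\frac{1}{\frac{3961}{15} - 226479} + \frac{2578207255}{40577}\right) = 2 \left(\frac{1}{- \frac{3393224}{15}} + \frac{2578207255}{40577}\right) = 2 \left(- \frac{15}{3393224} + \frac{2578207255}{40577}\right) = 2 \cdot \frac{8748434734031465}{137686850248} = \frac{8748434734031465}{68843425124} \approx 1.2708 \cdot 10^{5}$)
$\frac{v}{-869515} = \frac{8748434734031465}{68843425124 \left(-869515\right)} = \frac{8748434734031465}{68843425124} \left(- \frac{1}{869515}\right) = - \frac{1749686946806293}{11972078159338972}$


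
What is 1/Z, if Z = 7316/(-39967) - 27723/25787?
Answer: -1030629029/1296662833 ≈ -0.79483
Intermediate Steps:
Z = -1296662833/1030629029 (Z = 7316*(-1/39967) - 27723*1/25787 = -7316/39967 - 27723/25787 = -1296662833/1030629029 ≈ -1.2581)
1/Z = 1/(-1296662833/1030629029) = -1030629029/1296662833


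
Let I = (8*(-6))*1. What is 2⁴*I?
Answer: -768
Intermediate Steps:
I = -48 (I = -48*1 = -48)
2⁴*I = 2⁴*(-48) = 16*(-48) = -768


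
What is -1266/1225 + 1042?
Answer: 1275184/1225 ≈ 1041.0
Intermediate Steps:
-1266/1225 + 1042 = 1275184/1225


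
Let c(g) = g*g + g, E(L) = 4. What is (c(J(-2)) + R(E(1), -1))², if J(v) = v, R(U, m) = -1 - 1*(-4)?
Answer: 25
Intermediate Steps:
R(U, m) = 3 (R(U, m) = -1 + 4 = 3)
c(g) = g + g² (c(g) = g² + g = g + g²)
(c(J(-2)) + R(E(1), -1))² = (-2*(1 - 2) + 3)² = (-2*(-1) + 3)² = (2 + 3)² = 5² = 25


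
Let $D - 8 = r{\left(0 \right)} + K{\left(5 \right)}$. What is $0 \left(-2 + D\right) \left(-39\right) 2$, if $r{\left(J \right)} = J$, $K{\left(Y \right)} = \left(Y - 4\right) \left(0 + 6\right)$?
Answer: $0$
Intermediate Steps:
$K{\left(Y \right)} = -24 + 6 Y$ ($K{\left(Y \right)} = \left(-4 + Y\right) 6 = -24 + 6 Y$)
$D = 14$ ($D = 8 + \left(0 + \left(-24 + 6 \cdot 5\right)\right) = 8 + \left(0 + \left(-24 + 30\right)\right) = 8 + \left(0 + 6\right) = 8 + 6 = 14$)
$0 \left(-2 + D\right) \left(-39\right) 2 = 0 \left(-2 + 14\right) \left(-39\right) 2 = 0 \cdot 12 \left(-39\right) 2 = 0 \left(-39\right) 2 = 0 \cdot 2 = 0$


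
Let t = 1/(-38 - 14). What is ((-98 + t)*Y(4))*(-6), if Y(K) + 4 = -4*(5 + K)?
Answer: -305820/13 ≈ -23525.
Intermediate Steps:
Y(K) = -24 - 4*K (Y(K) = -4 - 4*(5 + K) = -4 + (-20 - 4*K) = -24 - 4*K)
t = -1/52 (t = 1/(-52) = -1/52 ≈ -0.019231)
((-98 + t)*Y(4))*(-6) = ((-98 - 1/52)*(-24 - 4*4))*(-6) = -5097*(-24 - 16)/52*(-6) = -5097/52*(-40)*(-6) = (50970/13)*(-6) = -305820/13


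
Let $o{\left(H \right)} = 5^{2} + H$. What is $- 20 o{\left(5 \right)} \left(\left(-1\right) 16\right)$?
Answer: $9600$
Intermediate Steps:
$o{\left(H \right)} = 25 + H$
$- 20 o{\left(5 \right)} \left(\left(-1\right) 16\right) = - 20 \left(25 + 5\right) \left(\left(-1\right) 16\right) = \left(-20\right) 30 \left(-16\right) = \left(-600\right) \left(-16\right) = 9600$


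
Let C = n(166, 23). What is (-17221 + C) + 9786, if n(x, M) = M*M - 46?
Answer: -6952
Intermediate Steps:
n(x, M) = -46 + M² (n(x, M) = M² - 46 = -46 + M²)
C = 483 (C = -46 + 23² = -46 + 529 = 483)
(-17221 + C) + 9786 = (-17221 + 483) + 9786 = -16738 + 9786 = -6952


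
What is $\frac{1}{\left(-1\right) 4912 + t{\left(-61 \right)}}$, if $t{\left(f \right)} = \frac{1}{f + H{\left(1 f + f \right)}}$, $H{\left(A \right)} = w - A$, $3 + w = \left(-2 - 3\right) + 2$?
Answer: $- \frac{55}{270159} \approx -0.00020358$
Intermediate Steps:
$w = -6$ ($w = -3 + \left(\left(-2 - 3\right) + 2\right) = -3 + \left(-5 + 2\right) = -3 - 3 = -6$)
$H{\left(A \right)} = -6 - A$
$t{\left(f \right)} = \frac{1}{-6 - f}$ ($t{\left(f \right)} = \frac{1}{f - \left(6 + 2 f\right)} = \frac{1}{-6 - f}$)
$\frac{1}{\left(-1\right) 4912 + t{\left(-61 \right)}} = \frac{1}{\left(-1\right) 4912 - \frac{1}{6 - 61}} = \frac{1}{-4912 - \frac{1}{-55}} = \frac{1}{-4912 - - \frac{1}{55}} = \frac{1}{-4912 + \frac{1}{55}} = \frac{1}{- \frac{270159}{55}} = - \frac{55}{270159}$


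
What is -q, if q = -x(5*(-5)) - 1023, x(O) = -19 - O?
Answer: 1029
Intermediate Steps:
q = -1029 (q = -(-19 - 5*(-5)) - 1023 = -(-19 - 1*(-25)) - 1023 = -(-19 + 25) - 1023 = -1*6 - 1023 = -6 - 1023 = -1029)
-q = -1*(-1029) = 1029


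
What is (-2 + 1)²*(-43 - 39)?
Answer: -82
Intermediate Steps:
(-2 + 1)²*(-43 - 39) = (-1)²*(-82) = 1*(-82) = -82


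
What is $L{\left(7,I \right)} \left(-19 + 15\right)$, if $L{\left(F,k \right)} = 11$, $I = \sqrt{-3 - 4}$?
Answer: $-44$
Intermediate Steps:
$I = i \sqrt{7}$ ($I = \sqrt{-7} = i \sqrt{7} \approx 2.6458 i$)
$L{\left(7,I \right)} \left(-19 + 15\right) = 11 \left(-19 + 15\right) = 11 \left(-4\right) = -44$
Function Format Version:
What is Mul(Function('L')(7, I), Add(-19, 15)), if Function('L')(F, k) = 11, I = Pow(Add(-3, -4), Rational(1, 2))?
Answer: -44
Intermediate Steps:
I = Mul(I, Pow(7, Rational(1, 2))) (I = Pow(-7, Rational(1, 2)) = Mul(I, Pow(7, Rational(1, 2))) ≈ Mul(2.6458, I))
Mul(Function('L')(7, I), Add(-19, 15)) = Mul(11, Add(-19, 15)) = Mul(11, -4) = -44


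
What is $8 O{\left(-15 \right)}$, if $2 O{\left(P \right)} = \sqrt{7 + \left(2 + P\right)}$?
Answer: $4 i \sqrt{6} \approx 9.798 i$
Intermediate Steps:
$O{\left(P \right)} = \frac{\sqrt{9 + P}}{2}$ ($O{\left(P \right)} = \frac{\sqrt{7 + \left(2 + P\right)}}{2} = \frac{\sqrt{9 + P}}{2}$)
$8 O{\left(-15 \right)} = 8 \frac{\sqrt{9 - 15}}{2} = 8 \frac{\sqrt{-6}}{2} = 8 \frac{i \sqrt{6}}{2} = 4 i \sqrt{6}$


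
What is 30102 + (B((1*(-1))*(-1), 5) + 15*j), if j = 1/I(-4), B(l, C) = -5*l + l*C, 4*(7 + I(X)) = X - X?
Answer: 210699/7 ≈ 30100.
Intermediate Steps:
I(X) = -7 (I(X) = -7 + (X - X)/4 = -7 + (¼)*0 = -7 + 0 = -7)
B(l, C) = -5*l + C*l
j = -⅐ (j = 1/(-7) = -⅐ ≈ -0.14286)
30102 + (B((1*(-1))*(-1), 5) + 15*j) = 30102 + (((1*(-1))*(-1))*(-5 + 5) + 15*(-⅐)) = 30102 + (-1*(-1)*0 - 15/7) = 30102 + (1*0 - 15/7) = 30102 + (0 - 15/7) = 30102 - 15/7 = 210699/7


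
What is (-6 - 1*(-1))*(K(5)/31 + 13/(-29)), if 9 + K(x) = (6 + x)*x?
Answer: -4655/899 ≈ -5.1780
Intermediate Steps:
K(x) = -9 + x*(6 + x) (K(x) = -9 + (6 + x)*x = -9 + x*(6 + x))
(-6 - 1*(-1))*(K(5)/31 + 13/(-29)) = (-6 - 1*(-1))*((-9 + 5² + 6*5)/31 + 13/(-29)) = (-6 + 1)*((-9 + 25 + 30)*(1/31) + 13*(-1/29)) = -5*(46*(1/31) - 13/29) = -5*(46/31 - 13/29) = -5*931/899 = -4655/899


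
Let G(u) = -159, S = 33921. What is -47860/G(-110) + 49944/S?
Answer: 60422228/199757 ≈ 302.48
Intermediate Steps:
-47860/G(-110) + 49944/S = -47860/(-159) + 49944/33921 = -47860*(-1/159) + 49944*(1/33921) = 47860/159 + 16648/11307 = 60422228/199757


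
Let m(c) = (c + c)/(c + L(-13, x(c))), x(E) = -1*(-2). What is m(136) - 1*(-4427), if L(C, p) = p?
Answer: 305599/69 ≈ 4429.0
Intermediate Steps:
x(E) = 2
m(c) = 2*c/(2 + c) (m(c) = (c + c)/(c + 2) = (2*c)/(2 + c) = 2*c/(2 + c))
m(136) - 1*(-4427) = 2*136/(2 + 136) - 1*(-4427) = 2*136/138 + 4427 = 2*136*(1/138) + 4427 = 136/69 + 4427 = 305599/69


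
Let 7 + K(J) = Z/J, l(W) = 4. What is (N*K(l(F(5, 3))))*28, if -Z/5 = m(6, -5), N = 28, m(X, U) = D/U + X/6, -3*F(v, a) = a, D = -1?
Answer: -6664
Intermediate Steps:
F(v, a) = -a/3
m(X, U) = -1/U + X/6
Z = -6 (Z = -5*(-1/(-5) + (1/6)*6) = -5*(-1*(-1/5) + 1) = -5*(1/5 + 1) = -5*6/5 = -6)
K(J) = -7 - 6/J
(N*K(l(F(5, 3))))*28 = (28*(-7 - 6/4))*28 = (28*(-7 - 6*1/4))*28 = (28*(-7 - 3/2))*28 = (28*(-17/2))*28 = -238*28 = -6664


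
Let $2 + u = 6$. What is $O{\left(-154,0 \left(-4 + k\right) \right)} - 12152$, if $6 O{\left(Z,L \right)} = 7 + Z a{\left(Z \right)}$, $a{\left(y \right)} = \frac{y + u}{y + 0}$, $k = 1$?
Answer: $- \frac{73055}{6} \approx -12176.0$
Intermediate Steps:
$u = 4$ ($u = -2 + 6 = 4$)
$a{\left(y \right)} = \frac{4 + y}{y}$ ($a{\left(y \right)} = \frac{y + 4}{y + 0} = \frac{4 + y}{y}$)
$O{\left(Z,L \right)} = \frac{11}{6} + \frac{Z}{6}$ ($O{\left(Z,L \right)} = \frac{7 + Z \frac{4 + Z}{Z}}{6} = \frac{7 + \left(4 + Z\right)}{6} = \frac{11 + Z}{6} = \frac{11}{6} + \frac{Z}{6}$)
$O{\left(-154,0 \left(-4 + k\right) \right)} - 12152 = \left(\frac{11}{6} + \frac{1}{6} \left(-154\right)\right) - 12152 = \left(\frac{11}{6} - \frac{77}{3}\right) - 12152 = - \frac{143}{6} - 12152 = - \frac{73055}{6}$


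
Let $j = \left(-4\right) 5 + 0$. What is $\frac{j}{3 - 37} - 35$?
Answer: $- \frac{585}{17} \approx -34.412$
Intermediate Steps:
$j = -20$ ($j = -20 + 0 = -20$)
$\frac{j}{3 - 37} - 35 = - \frac{20}{3 - 37} - 35 = - \frac{20}{-34} - 35 = \left(-20\right) \left(- \frac{1}{34}\right) - 35 = \frac{10}{17} - 35 = - \frac{585}{17}$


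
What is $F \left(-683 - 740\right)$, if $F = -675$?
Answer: $960525$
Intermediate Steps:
$F \left(-683 - 740\right) = - 675 \left(-683 - 740\right) = \left(-675\right) \left(-1423\right) = 960525$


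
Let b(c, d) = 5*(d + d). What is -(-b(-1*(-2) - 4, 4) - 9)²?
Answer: -2401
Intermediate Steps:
b(c, d) = 10*d (b(c, d) = 5*(2*d) = 10*d)
-(-b(-1*(-2) - 4, 4) - 9)² = -(-10*4 - 9)² = -(-1*40 - 9)² = -(-40 - 9)² = -1*(-49)² = -1*2401 = -2401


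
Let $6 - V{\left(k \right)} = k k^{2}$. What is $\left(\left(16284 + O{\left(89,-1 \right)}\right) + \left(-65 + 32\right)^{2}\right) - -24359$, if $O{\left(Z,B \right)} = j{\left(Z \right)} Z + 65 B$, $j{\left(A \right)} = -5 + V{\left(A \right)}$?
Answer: $-62700485$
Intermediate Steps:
$V{\left(k \right)} = 6 - k^{3}$ ($V{\left(k \right)} = 6 - k k^{2} = 6 - k^{3}$)
$j{\left(A \right)} = 1 - A^{3}$ ($j{\left(A \right)} = -5 - \left(-6 + A^{3}\right) = 1 - A^{3}$)
$O{\left(Z,B \right)} = 65 B + Z \left(1 - Z^{3}\right)$ ($O{\left(Z,B \right)} = \left(1 - Z^{3}\right) Z + 65 B = Z \left(1 - Z^{3}\right) + 65 B = 65 B + Z \left(1 - Z^{3}\right)$)
$\left(\left(16284 + O{\left(89,-1 \right)}\right) + \left(-65 + 32\right)^{2}\right) - -24359 = \left(\left(16284 + \left(89 - 89^{4} + 65 \left(-1\right)\right)\right) + \left(-65 + 32\right)^{2}\right) - -24359 = \left(\left(16284 - 62742217\right) + \left(-33\right)^{2}\right) + 24359 = \left(\left(16284 - 62742217\right) + 1089\right) + 24359 = \left(-62725933 + 1089\right) + 24359 = -62724844 + 24359 = -62700485$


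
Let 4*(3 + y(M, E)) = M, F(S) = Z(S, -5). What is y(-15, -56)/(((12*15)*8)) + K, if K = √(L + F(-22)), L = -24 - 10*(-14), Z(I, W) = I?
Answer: -3/640 + √94 ≈ 9.6907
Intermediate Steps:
F(S) = S
L = 116 (L = -24 + 140 = 116)
y(M, E) = -3 + M/4
K = √94 (K = √(116 - 22) = √94 ≈ 9.6954)
y(-15, -56)/(((12*15)*8)) + K = (-3 + (¼)*(-15))/(((12*15)*8)) + √94 = (-3 - 15/4)/((180*8)) + √94 = -27/4/1440 + √94 = -27/4*1/1440 + √94 = -3/640 + √94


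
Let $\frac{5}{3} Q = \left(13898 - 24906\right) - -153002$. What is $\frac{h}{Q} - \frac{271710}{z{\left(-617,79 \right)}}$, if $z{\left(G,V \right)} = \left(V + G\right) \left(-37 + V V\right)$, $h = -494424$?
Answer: $- \frac{225988330695}{39495063124} \approx -5.7219$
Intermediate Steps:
$Q = \frac{425982}{5}$ ($Q = \frac{3 \left(\left(13898 - 24906\right) - -153002\right)}{5} = \frac{3 \left(-11008 + 153002\right)}{5} = \frac{3}{5} \cdot 141994 = \frac{425982}{5} \approx 85196.0$)
$z{\left(G,V \right)} = \left(-37 + V^{2}\right) \left(G + V\right)$ ($z{\left(G,V \right)} = \left(G + V\right) \left(-37 + V^{2}\right) = \left(-37 + V^{2}\right) \left(G + V\right)$)
$\frac{h}{Q} - \frac{271710}{z{\left(-617,79 \right)}} = - \frac{494424}{\frac{425982}{5}} - \frac{271710}{79^{3} - -22829 - 2923 - 617 \cdot 79^{2}} = \left(-494424\right) \frac{5}{425982} - \frac{271710}{493039 + 22829 - 2923 - 3850697} = - \frac{412020}{70997} - \frac{271710}{493039 + 22829 - 2923 - 3850697} = - \frac{412020}{70997} - \frac{271710}{-3337752} = - \frac{412020}{70997} - - \frac{45285}{556292} = - \frac{412020}{70997} + \frac{45285}{556292} = - \frac{225988330695}{39495063124}$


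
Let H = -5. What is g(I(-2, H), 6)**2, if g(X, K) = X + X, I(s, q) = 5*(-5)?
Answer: 2500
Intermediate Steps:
I(s, q) = -25
g(X, K) = 2*X
g(I(-2, H), 6)**2 = (2*(-25))**2 = (-50)**2 = 2500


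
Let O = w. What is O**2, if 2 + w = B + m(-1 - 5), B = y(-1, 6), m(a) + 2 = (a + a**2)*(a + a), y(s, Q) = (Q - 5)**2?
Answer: 131769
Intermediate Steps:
y(s, Q) = (-5 + Q)**2
m(a) = -2 + 2*a*(a + a**2) (m(a) = -2 + (a + a**2)*(a + a) = -2 + (a + a**2)*(2*a) = -2 + 2*a*(a + a**2))
B = 1 (B = (-5 + 6)**2 = 1**2 = 1)
w = -363 (w = -2 + (1 + (-2 + 2*(-1 - 5)**2 + 2*(-1 - 5)**3)) = -2 + (1 + (-2 + 2*(-6)**2 + 2*(-6)**3)) = -2 + (1 + (-2 + 2*36 + 2*(-216))) = -2 + (1 + (-2 + 72 - 432)) = -2 + (1 - 362) = -2 - 361 = -363)
O = -363
O**2 = (-363)**2 = 131769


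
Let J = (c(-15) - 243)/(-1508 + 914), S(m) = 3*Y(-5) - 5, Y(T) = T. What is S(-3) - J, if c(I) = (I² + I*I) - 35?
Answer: -5854/297 ≈ -19.710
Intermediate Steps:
c(I) = -35 + 2*I² (c(I) = (I² + I²) - 35 = 2*I² - 35 = -35 + 2*I²)
S(m) = -20 (S(m) = 3*(-5) - 5 = -15 - 5 = -20)
J = -86/297 (J = ((-35 + 2*(-15)²) - 243)/(-1508 + 914) = ((-35 + 2*225) - 243)/(-594) = ((-35 + 450) - 243)*(-1/594) = (415 - 243)*(-1/594) = 172*(-1/594) = -86/297 ≈ -0.28956)
S(-3) - J = -20 - 1*(-86/297) = -20 + 86/297 = -5854/297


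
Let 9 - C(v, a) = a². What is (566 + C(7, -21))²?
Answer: 17956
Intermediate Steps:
C(v, a) = 9 - a²
(566 + C(7, -21))² = (566 + (9 - 1*(-21)²))² = (566 + (9 - 1*441))² = (566 + (9 - 441))² = (566 - 432)² = 134² = 17956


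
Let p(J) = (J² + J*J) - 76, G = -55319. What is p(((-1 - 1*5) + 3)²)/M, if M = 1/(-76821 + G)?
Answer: -11364040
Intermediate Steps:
M = -1/132140 (M = 1/(-76821 - 55319) = 1/(-132140) = -1/132140 ≈ -7.5677e-6)
p(J) = -76 + 2*J² (p(J) = (J² + J²) - 76 = 2*J² - 76 = -76 + 2*J²)
p(((-1 - 1*5) + 3)²)/M = (-76 + 2*(((-1 - 1*5) + 3)²)²)/(-1/132140) = (-76 + 2*(((-1 - 5) + 3)²)²)*(-132140) = (-76 + 2*((-6 + 3)²)²)*(-132140) = (-76 + 2*((-3)²)²)*(-132140) = (-76 + 2*9²)*(-132140) = (-76 + 2*81)*(-132140) = (-76 + 162)*(-132140) = 86*(-132140) = -11364040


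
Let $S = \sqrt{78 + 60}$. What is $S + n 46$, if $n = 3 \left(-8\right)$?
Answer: $-1104 + \sqrt{138} \approx -1092.3$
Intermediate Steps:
$S = \sqrt{138} \approx 11.747$
$n = -24$
$S + n 46 = \sqrt{138} - 1104 = -1104 + \sqrt{138}$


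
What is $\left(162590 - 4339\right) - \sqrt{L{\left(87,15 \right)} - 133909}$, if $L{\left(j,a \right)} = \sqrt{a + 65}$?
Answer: $158251 - \sqrt{-133909 + 4 \sqrt{5}} \approx 1.5825 \cdot 10^{5} - 365.92 i$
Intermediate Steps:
$L{\left(j,a \right)} = \sqrt{65 + a}$
$\left(162590 - 4339\right) - \sqrt{L{\left(87,15 \right)} - 133909} = \left(162590 - 4339\right) - \sqrt{\sqrt{65 + 15} - 133909} = 158251 - \sqrt{\sqrt{80} - 133909} = 158251 - \sqrt{4 \sqrt{5} - 133909} = 158251 - \sqrt{-133909 + 4 \sqrt{5}}$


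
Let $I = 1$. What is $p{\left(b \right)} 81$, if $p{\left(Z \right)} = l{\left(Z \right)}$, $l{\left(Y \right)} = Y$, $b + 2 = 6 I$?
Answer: $324$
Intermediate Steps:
$b = 4$ ($b = -2 + 6 \cdot 1 = -2 + 6 = 4$)
$p{\left(Z \right)} = Z$
$p{\left(b \right)} 81 = 4 \cdot 81 = 324$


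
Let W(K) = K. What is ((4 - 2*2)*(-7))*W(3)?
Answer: 0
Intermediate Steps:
((4 - 2*2)*(-7))*W(3) = ((4 - 2*2)*(-7))*3 = ((4 - 4)*(-7))*3 = (0*(-7))*3 = 0*3 = 0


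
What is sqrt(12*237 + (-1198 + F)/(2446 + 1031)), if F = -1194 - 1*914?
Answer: sqrt(10578986)/61 ≈ 53.320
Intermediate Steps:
F = -2108 (F = -1194 - 914 = -2108)
sqrt(12*237 + (-1198 + F)/(2446 + 1031)) = sqrt(12*237 + (-1198 - 2108)/(2446 + 1031)) = sqrt(2844 - 3306/3477) = sqrt(2844 - 3306*1/3477) = sqrt(2844 - 58/61) = sqrt(173426/61) = sqrt(10578986)/61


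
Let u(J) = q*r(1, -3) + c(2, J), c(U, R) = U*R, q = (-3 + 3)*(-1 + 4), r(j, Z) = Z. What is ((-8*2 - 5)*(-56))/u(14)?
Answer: 42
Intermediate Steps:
q = 0 (q = 0*3 = 0)
c(U, R) = R*U
u(J) = 2*J (u(J) = 0*(-3) + J*2 = 0 + 2*J = 2*J)
((-8*2 - 5)*(-56))/u(14) = ((-8*2 - 5)*(-56))/((2*14)) = ((-16 - 5)*(-56))/28 = -21*(-56)*(1/28) = 1176*(1/28) = 42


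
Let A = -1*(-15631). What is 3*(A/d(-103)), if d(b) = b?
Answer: -46893/103 ≈ -455.27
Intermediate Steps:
A = 15631
3*(A/d(-103)) = 3*(15631/(-103)) = 3*(15631*(-1/103)) = 3*(-15631/103) = -46893/103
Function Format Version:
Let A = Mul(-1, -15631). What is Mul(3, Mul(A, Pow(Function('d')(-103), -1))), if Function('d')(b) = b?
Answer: Rational(-46893, 103) ≈ -455.27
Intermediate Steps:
A = 15631
Mul(3, Mul(A, Pow(Function('d')(-103), -1))) = Mul(3, Mul(15631, Pow(-103, -1))) = Mul(3, Mul(15631, Rational(-1, 103))) = Mul(3, Rational(-15631, 103)) = Rational(-46893, 103)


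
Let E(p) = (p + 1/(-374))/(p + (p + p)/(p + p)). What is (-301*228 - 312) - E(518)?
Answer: -4460620457/64702 ≈ -68941.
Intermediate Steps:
E(p) = (-1/374 + p)/(1 + p) (E(p) = (p - 1/374)/(p + (2*p)/((2*p))) = (-1/374 + p)/(p + (2*p)*(1/(2*p))) = (-1/374 + p)/(p + 1) = (-1/374 + p)/(1 + p))
(-301*228 - 312) - E(518) = (-301*228 - 312) - (-1/374 + 518)/(1 + 518) = (-68628 - 312) - 193731/(519*374) = -68940 - 193731/(519*374) = -68940 - 1*64577/64702 = -68940 - 64577/64702 = -4460620457/64702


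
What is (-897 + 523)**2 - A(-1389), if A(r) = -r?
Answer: 138487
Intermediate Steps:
(-897 + 523)**2 - A(-1389) = (-897 + 523)**2 - (-1)*(-1389) = (-374)**2 - 1*1389 = 139876 - 1389 = 138487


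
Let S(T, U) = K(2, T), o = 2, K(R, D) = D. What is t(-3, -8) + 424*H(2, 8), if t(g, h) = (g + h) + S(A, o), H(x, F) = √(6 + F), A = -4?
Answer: -15 + 424*√14 ≈ 1571.5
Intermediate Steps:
S(T, U) = T
t(g, h) = -4 + g + h (t(g, h) = (g + h) - 4 = -4 + g + h)
t(-3, -8) + 424*H(2, 8) = (-4 - 3 - 8) + 424*√(6 + 8) = -15 + 424*√14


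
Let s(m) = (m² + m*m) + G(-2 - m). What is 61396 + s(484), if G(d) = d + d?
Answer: 528936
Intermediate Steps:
G(d) = 2*d
s(m) = -4 - 2*m + 2*m² (s(m) = (m² + m*m) + 2*(-2 - m) = (m² + m²) + (-4 - 2*m) = 2*m² + (-4 - 2*m) = -4 - 2*m + 2*m²)
61396 + s(484) = 61396 + (-4 - 2*484 + 2*484²) = 61396 + (-4 - 968 + 2*234256) = 61396 + (-4 - 968 + 468512) = 61396 + 467540 = 528936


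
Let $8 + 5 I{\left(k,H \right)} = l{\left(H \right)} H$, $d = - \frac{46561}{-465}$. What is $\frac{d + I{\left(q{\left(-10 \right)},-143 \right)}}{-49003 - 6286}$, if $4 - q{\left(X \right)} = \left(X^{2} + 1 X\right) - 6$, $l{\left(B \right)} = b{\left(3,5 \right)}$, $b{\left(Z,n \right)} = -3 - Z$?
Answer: $- \frac{125611}{25709385} \approx -0.0048858$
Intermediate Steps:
$l{\left(B \right)} = -6$ ($l{\left(B \right)} = -3 - 3 = -6$)
$q{\left(X \right)} = 10 - X - X^{2}$ ($q{\left(X \right)} = 4 - \left(\left(X^{2} + 1 X\right) - 6\right) = 4 - \left(\left(X^{2} + X\right) - 6\right) = 4 - \left(\left(X + X^{2}\right) - 6\right) = 4 - \left(-6 + X + X^{2}\right) = 10 - X - X^{2}$)
$d = \frac{46561}{465}$ ($d = \left(-46561\right) \left(- \frac{1}{465}\right) = \frac{46561}{465} \approx 100.13$)
$I{\left(k,H \right)} = - \frac{8}{5} - \frac{6 H}{5}$ ($I{\left(k,H \right)} = - \frac{8}{5} + \frac{\left(-6\right) H}{5} = - \frac{8}{5} - \frac{6 H}{5}$)
$\frac{d + I{\left(q{\left(-10 \right)},-143 \right)}}{-49003 - 6286} = \frac{\frac{46561}{465} - -170}{-49003 - 6286} = \frac{\frac{46561}{465} + \left(- \frac{8}{5} + \frac{858}{5}\right)}{-55289} = \left(\frac{46561}{465} + 170\right) \left(- \frac{1}{55289}\right) = \frac{125611}{465} \left(- \frac{1}{55289}\right) = - \frac{125611}{25709385}$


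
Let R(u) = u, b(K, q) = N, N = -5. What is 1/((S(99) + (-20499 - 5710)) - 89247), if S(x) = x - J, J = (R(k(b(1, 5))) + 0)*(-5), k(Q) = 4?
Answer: -1/115337 ≈ -8.6702e-6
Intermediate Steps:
b(K, q) = -5
J = -20 (J = (4 + 0)*(-5) = 4*(-5) = -20)
S(x) = 20 + x (S(x) = x - 1*(-20) = x + 20 = 20 + x)
1/((S(99) + (-20499 - 5710)) - 89247) = 1/(((20 + 99) + (-20499 - 5710)) - 89247) = 1/((119 - 26209) - 89247) = 1/(-26090 - 89247) = 1/(-115337) = -1/115337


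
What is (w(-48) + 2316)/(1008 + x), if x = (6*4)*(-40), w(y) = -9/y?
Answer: 12353/256 ≈ 48.254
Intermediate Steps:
x = -960 (x = 24*(-40) = -960)
(w(-48) + 2316)/(1008 + x) = (-9/(-48) + 2316)/(1008 - 960) = (-9*(-1/48) + 2316)/48 = (3/16 + 2316)*(1/48) = (37059/16)*(1/48) = 12353/256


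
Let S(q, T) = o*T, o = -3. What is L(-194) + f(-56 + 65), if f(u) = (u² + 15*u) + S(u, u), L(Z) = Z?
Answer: -5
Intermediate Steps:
S(q, T) = -3*T
f(u) = u² + 12*u (f(u) = (u² + 15*u) - 3*u = u² + 12*u)
L(-194) + f(-56 + 65) = -194 + (-56 + 65)*(12 + (-56 + 65)) = -194 + 9*(12 + 9) = -194 + 9*21 = -194 + 189 = -5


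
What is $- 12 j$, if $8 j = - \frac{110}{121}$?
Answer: $\frac{15}{11} \approx 1.3636$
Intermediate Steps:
$j = - \frac{5}{44}$ ($j = \frac{\left(-110\right) \frac{1}{121}}{8} = \frac{1}{8} \left(- \frac{10}{11}\right) = - \frac{5}{44} \approx -0.11364$)
$- 12 j = \left(-12\right) \left(- \frac{5}{44}\right) = \frac{15}{11}$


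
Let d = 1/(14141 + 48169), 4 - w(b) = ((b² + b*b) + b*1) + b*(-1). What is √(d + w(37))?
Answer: 19*I*√29404026690/62310 ≈ 52.288*I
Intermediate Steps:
w(b) = 4 - 2*b² (w(b) = 4 - (((b² + b*b) + b*1) + b*(-1)) = 4 - (((b² + b²) + b) - b) = 4 - ((2*b² + b) - b) = 4 - ((b + 2*b²) - b) = 4 - 2*b²)
d = 1/62310 ≈ 1.6049e-5
√(d + w(37)) = √(1/62310 + (4 - 2*37²)) = √(1/62310 + (4 - 2*1369)) = √(1/62310 + (4 - 2738)) = √(1/62310 - 2734) = √(-170355539/62310) = 19*I*√29404026690/62310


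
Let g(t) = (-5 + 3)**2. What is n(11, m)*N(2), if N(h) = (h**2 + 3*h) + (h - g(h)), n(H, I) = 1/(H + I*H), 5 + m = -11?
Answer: -8/165 ≈ -0.048485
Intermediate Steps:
m = -16 (m = -5 - 11 = -16)
n(H, I) = 1/(H + H*I)
g(t) = 4 (g(t) = (-2)**2 = 4)
N(h) = -4 + h**2 + 4*h (N(h) = (h**2 + 3*h) + (h - 1*4) = (h**2 + 3*h) + (h - 4) = (h**2 + 3*h) + (-4 + h) = -4 + h**2 + 4*h)
n(11, m)*N(2) = (1/(11*(1 - 16)))*(-4 + 2**2 + 4*2) = ((1/11)/(-15))*(-4 + 4 + 8) = ((1/11)*(-1/15))*8 = -1/165*8 = -8/165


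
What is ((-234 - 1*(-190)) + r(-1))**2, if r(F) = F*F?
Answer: 1849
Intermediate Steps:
r(F) = F**2
((-234 - 1*(-190)) + r(-1))**2 = ((-234 - 1*(-190)) + (-1)**2)**2 = ((-234 + 190) + 1)**2 = (-44 + 1)**2 = (-43)**2 = 1849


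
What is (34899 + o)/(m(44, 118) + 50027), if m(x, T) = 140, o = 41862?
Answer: 76761/50167 ≈ 1.5301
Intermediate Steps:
(34899 + o)/(m(44, 118) + 50027) = (34899 + 41862)/(140 + 50027) = 76761/50167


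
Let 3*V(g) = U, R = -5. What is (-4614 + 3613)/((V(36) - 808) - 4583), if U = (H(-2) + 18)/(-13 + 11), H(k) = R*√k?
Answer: 97189092/523714273 + 15015*I*√2/523714273 ≈ 0.18558 + 4.0546e-5*I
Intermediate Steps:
H(k) = -5*√k
U = -9 + 5*I*√2/2 (U = (-5*I*√2 + 18)/(-13 + 11) = (-5*I*√2 + 18)/(-2) = (-5*I*√2 + 18)*(-½) = (18 - 5*I*√2)*(-½) = -9 + 5*I*√2/2 ≈ -9.0 + 3.5355*I)
V(g) = -3 + 5*I*√2/6 (V(g) = (-9 + 5*I*√2/2)/3 = -3 + 5*I*√2/6)
(-4614 + 3613)/((V(36) - 808) - 4583) = (-4614 + 3613)/(((-3 + 5*I*√2/6) - 808) - 4583) = -1001/((-811 + 5*I*√2/6) - 4583) = -1001/(-5394 + 5*I*√2/6)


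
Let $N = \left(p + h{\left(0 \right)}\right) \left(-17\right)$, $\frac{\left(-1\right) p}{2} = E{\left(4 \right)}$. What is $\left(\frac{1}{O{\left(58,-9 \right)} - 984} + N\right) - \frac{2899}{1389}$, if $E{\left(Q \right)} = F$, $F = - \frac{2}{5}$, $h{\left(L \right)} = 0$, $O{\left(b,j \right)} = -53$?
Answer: $- \frac{112984984}{7201965} \approx -15.688$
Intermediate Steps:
$F = - \frac{2}{5}$ ($F = \left(-2\right) \frac{1}{5} = - \frac{2}{5} \approx -0.4$)
$E{\left(Q \right)} = - \frac{2}{5}$
$p = \frac{4}{5}$ ($p = \left(-2\right) \left(- \frac{2}{5}\right) = \frac{4}{5} \approx 0.8$)
$N = - \frac{68}{5}$ ($N = \left(\frac{4}{5} + 0\right) \left(-17\right) = \frac{4}{5} \left(-17\right) = - \frac{68}{5} \approx -13.6$)
$\left(\frac{1}{O{\left(58,-9 \right)} - 984} + N\right) - \frac{2899}{1389} = \left(\frac{1}{-53 - 984} - \frac{68}{5}\right) - \frac{2899}{1389} = \left(\frac{1}{-1037} - \frac{68}{5}\right) - \frac{2899}{1389} = \left(- \frac{1}{1037} - \frac{68}{5}\right) - \frac{2899}{1389} = - \frac{70521}{5185} - \frac{2899}{1389} = - \frac{112984984}{7201965}$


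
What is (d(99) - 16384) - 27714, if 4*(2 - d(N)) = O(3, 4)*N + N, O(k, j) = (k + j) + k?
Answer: -177473/4 ≈ -44368.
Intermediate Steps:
O(k, j) = j + 2*k (O(k, j) = (j + k) + k = j + 2*k)
d(N) = 2 - 11*N/4 (d(N) = 2 - ((4 + 2*3)*N + N)/4 = 2 - ((4 + 6)*N + N)/4 = 2 - (10*N + N)/4 = 2 - 11*N/4)
(d(99) - 16384) - 27714 = ((2 - 11/4*99) - 16384) - 27714 = ((2 - 1089/4) - 16384) - 27714 = (-1081/4 - 16384) - 27714 = -66617/4 - 27714 = -177473/4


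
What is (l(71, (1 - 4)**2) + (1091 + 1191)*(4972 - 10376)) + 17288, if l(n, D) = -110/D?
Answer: -110831870/9 ≈ -1.2315e+7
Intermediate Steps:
(l(71, (1 - 4)**2) + (1091 + 1191)*(4972 - 10376)) + 17288 = (-110/(1 - 4)**2 + (1091 + 1191)*(4972 - 10376)) + 17288 = (-110/((-3)**2) + 2282*(-5404)) + 17288 = (-110/9 - 12331928) + 17288 = -110987462/9 + 17288 = -110831870/9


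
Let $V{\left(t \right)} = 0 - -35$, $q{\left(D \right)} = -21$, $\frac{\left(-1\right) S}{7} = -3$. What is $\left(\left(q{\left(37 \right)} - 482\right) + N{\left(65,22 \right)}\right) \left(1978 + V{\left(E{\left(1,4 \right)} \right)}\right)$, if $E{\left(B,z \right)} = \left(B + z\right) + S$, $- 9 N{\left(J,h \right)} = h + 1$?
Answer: $- \frac{3053050}{3} \approx -1.0177 \cdot 10^{6}$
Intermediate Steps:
$S = 21$ ($S = \left(-7\right) \left(-3\right) = 21$)
$N{\left(J,h \right)} = - \frac{1}{9} - \frac{h}{9}$ ($N{\left(J,h \right)} = - \frac{h + 1}{9} = - \frac{1 + h}{9} = - \frac{1}{9} - \frac{h}{9}$)
$E{\left(B,z \right)} = 21 + B + z$ ($E{\left(B,z \right)} = \left(B + z\right) + 21 = 21 + B + z$)
$V{\left(t \right)} = 35$ ($V{\left(t \right)} = 0 + 35 = 35$)
$\left(\left(q{\left(37 \right)} - 482\right) + N{\left(65,22 \right)}\right) \left(1978 + V{\left(E{\left(1,4 \right)} \right)}\right) = \left(\left(-21 - 482\right) - \frac{23}{9}\right) \left(1978 + 35\right) = \left(-503 - \frac{23}{9}\right) 2013 = \left(- \frac{4550}{9}\right) 2013 = - \frac{3053050}{3}$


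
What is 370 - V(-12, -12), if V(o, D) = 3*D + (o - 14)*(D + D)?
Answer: -218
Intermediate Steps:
V(o, D) = 3*D + 2*D*(-14 + o) (V(o, D) = 3*D + (-14 + o)*(2*D) = 3*D + 2*D*(-14 + o))
370 - V(-12, -12) = 370 - (-12)*(-25 + 2*(-12)) = 370 - (-12)*(-25 - 24) = 370 - (-12)*(-49) = 370 - 1*588 = 370 - 588 = -218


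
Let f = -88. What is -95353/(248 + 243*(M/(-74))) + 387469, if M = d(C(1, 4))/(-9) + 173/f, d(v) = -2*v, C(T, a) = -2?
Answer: 645103511675/1666519 ≈ 3.8710e+5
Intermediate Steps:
M = -1909/792 (M = -2*(-2)/(-9) + 173/(-88) = 4*(-⅑) + 173*(-1/88) = -4/9 - 173/88 = -1909/792 ≈ -2.4104)
-95353/(248 + 243*(M/(-74))) + 387469 = -95353/(248 + 243*(-1909/792/(-74))) + 387469 = -95353/(248 + 243*(-1909/792*(-1/74))) + 387469 = -95353/(248 + 243*(1909/58608)) + 387469 = -95353/(248 + 51543/6512) + 387469 = -95353/1666519/6512 + 387469 = -95353*6512/1666519 + 387469 = -620938736/1666519 + 387469 = 645103511675/1666519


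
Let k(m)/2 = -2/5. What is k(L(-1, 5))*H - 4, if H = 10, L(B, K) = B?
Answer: -12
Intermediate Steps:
k(m) = -⅘ (k(m) = 2*(-2/5) = 2*(-2*⅕) = 2*(-⅖) = -⅘)
k(L(-1, 5))*H - 4 = -⅘*10 - 4 = -8 - 4 = -12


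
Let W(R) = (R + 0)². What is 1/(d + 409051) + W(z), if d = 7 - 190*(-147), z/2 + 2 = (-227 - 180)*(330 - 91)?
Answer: 16539865796070001/436988 ≈ 3.7850e+10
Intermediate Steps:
z = -194550 (z = -4 + 2*((-227 - 180)*(330 - 91)) = -4 + 2*(-407*239) = -4 + 2*(-97273) = -4 - 194546 = -194550)
d = 27937 (d = 7 + 27930 = 27937)
W(R) = R²
1/(d + 409051) + W(z) = 1/(27937 + 409051) + (-194550)² = 1/436988 + 37849702500 = 16539865796070001/436988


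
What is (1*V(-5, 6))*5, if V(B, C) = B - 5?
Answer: -50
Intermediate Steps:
V(B, C) = -5 + B
(1*V(-5, 6))*5 = (1*(-5 - 5))*5 = (1*(-10))*5 = -10*5 = -50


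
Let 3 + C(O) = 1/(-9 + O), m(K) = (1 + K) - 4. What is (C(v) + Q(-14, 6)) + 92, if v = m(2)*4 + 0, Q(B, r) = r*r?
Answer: 1624/13 ≈ 124.92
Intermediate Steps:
Q(B, r) = r**2
m(K) = -3 + K
v = -4 (v = (-3 + 2)*4 + 0 = -1*4 + 0 = -4 + 0 = -4)
C(O) = -3 + 1/(-9 + O)
(C(v) + Q(-14, 6)) + 92 = ((28 - 3*(-4))/(-9 - 4) + 6**2) + 92 = ((28 + 12)/(-13) + 36) + 92 = (-1/13*40 + 36) + 92 = (-40/13 + 36) + 92 = 428/13 + 92 = 1624/13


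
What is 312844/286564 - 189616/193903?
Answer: 1581067677/13891404823 ≈ 0.11382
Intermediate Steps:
312844/286564 - 189616/193903 = 312844*(1/286564) - 189616*1/193903 = 78211/71641 - 189616/193903 = 1581067677/13891404823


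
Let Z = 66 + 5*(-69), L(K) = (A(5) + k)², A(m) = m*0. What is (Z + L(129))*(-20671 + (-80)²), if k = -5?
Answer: 3624834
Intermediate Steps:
A(m) = 0
L(K) = 25 (L(K) = (0 - 5)² = (-5)² = 25)
Z = -279 (Z = 66 - 345 = -279)
(Z + L(129))*(-20671 + (-80)²) = (-279 + 25)*(-20671 + (-80)²) = -254*(-20671 + 6400) = -254*(-14271) = 3624834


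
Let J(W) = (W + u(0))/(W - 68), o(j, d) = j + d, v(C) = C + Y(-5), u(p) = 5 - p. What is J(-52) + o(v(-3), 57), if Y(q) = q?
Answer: 5927/120 ≈ 49.392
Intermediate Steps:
v(C) = -5 + C (v(C) = C - 5 = -5 + C)
o(j, d) = d + j
J(W) = (5 + W)/(-68 + W) (J(W) = (W + (5 - 1*0))/(W - 68) = (W + (5 + 0))/(-68 + W) = (W + 5)/(-68 + W) = (5 + W)/(-68 + W))
J(-52) + o(v(-3), 57) = (5 - 52)/(-68 - 52) + (57 + (-5 - 3)) = -47/(-120) + (57 - 8) = -1/120*(-47) + 49 = 47/120 + 49 = 5927/120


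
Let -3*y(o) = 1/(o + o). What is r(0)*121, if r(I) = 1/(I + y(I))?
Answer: 0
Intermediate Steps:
y(o) = -1/(6*o) (y(o) = -1/(3*(o + o)) = -1/(2*o)/3 = -1/(6*o))
r(I) = 1/(I - 1/(6*I))
r(0)*121 = (6*0/(-1 + 6*0**2))*121 = (6*0/(-1 + 6*0))*121 = (6*0/(-1 + 0))*121 = (6*0/(-1))*121 = (6*0*(-1))*121 = 0*121 = 0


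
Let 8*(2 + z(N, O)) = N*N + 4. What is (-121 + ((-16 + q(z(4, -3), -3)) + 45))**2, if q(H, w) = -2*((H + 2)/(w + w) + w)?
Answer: 261121/36 ≈ 7253.4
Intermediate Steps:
z(N, O) = -3/2 + N**2/8 (z(N, O) = -2 + (N*N + 4)/8 = -2 + (N**2 + 4)/8 = -2 + (4 + N**2)/8 = -2 + (1/2 + N**2/8) = -3/2 + N**2/8)
q(H, w) = -2*w - (2 + H)/w (q(H, w) = -2*((2 + H)/((2*w)) + w) = -2*((2 + H)*(1/(2*w)) + w) = -2*((2 + H)/(2*w) + w) = -2*(w + (2 + H)/(2*w)) = -2*w - (2 + H)/w)
(-121 + ((-16 + q(z(4, -3), -3)) + 45))**2 = (-121 + ((-16 + (-2 - (-3/2 + (1/8)*4**2) - 2*(-3)**2)/(-3)) + 45))**2 = (-121 + ((-16 - (-2 - (-3/2 + (1/8)*16) - 2*9)/3) + 45))**2 = (-121 + ((-16 - (-2 - (-3/2 + 2) - 18)/3) + 45))**2 = (-121 + ((-16 - (-2 - 1*1/2 - 18)/3) + 45))**2 = (-121 + ((-16 - (-2 - 1/2 - 18)/3) + 45))**2 = (-121 + ((-16 - 1/3*(-41/2)) + 45))**2 = (-121 + ((-16 + 41/6) + 45))**2 = (-121 + (-55/6 + 45))**2 = (-121 + 215/6)**2 = (-511/6)**2 = 261121/36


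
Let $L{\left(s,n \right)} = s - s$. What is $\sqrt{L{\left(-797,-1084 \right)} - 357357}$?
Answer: $7 i \sqrt{7293} \approx 597.79 i$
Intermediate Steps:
$L{\left(s,n \right)} = 0$
$\sqrt{L{\left(-797,-1084 \right)} - 357357} = \sqrt{0 - 357357} = \sqrt{-357357} = 7 i \sqrt{7293}$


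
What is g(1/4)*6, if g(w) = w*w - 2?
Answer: -93/8 ≈ -11.625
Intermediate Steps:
g(w) = -2 + w² (g(w) = w² - 2 = -2 + w²)
g(1/4)*6 = (-2 + (1/4)²)*6 = (-2 + (¼)²)*6 = (-2 + 1/16)*6 = -31/16*6 = -93/8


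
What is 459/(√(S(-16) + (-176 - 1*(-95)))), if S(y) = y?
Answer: -459*I*√97/97 ≈ -46.604*I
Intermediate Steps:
459/(√(S(-16) + (-176 - 1*(-95)))) = 459/(√(-16 + (-176 - 1*(-95)))) = 459/(√(-16 + (-176 + 95))) = 459/(√(-16 - 81)) = 459/(√(-97)) = 459/((I*√97)) = 459*(-I*√97/97) = -459*I*√97/97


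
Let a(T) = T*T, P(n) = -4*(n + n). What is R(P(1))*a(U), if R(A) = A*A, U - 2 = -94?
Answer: 541696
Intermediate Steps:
U = -92 (U = 2 - 94 = -92)
P(n) = -8*n
R(A) = A²
a(T) = T²
R(P(1))*a(U) = (-8*1)²*(-92)² = (-8)²*8464 = 64*8464 = 541696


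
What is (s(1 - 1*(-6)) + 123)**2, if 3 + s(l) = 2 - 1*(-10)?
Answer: 17424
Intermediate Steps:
s(l) = 9 (s(l) = -3 + (2 - 1*(-10)) = -3 + (2 + 10) = -3 + 12 = 9)
(s(1 - 1*(-6)) + 123)**2 = (9 + 123)**2 = 132**2 = 17424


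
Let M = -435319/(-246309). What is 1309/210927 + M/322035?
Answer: 34640618686516/5576918233763835 ≈ 0.0062114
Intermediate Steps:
M = 435319/246309 (M = -435319*(-1/246309) = 435319/246309 ≈ 1.7674)
1309/210927 + M/322035 = 1309/210927 + (435319/246309)/322035 = 1309*(1/210927) + (435319/246309)*(1/322035) = 1309/210927 + 435319/79320118815 = 34640618686516/5576918233763835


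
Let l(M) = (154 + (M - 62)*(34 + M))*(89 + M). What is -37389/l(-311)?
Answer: 12463/7657150 ≈ 0.0016276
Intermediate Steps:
l(M) = (89 + M)*(154 + (-62 + M)*(34 + M)) (l(M) = (154 + (-62 + M)*(34 + M))*(89 + M) = (89 + M)*(154 + (-62 + M)*(34 + M)))
-37389/l(-311) = -37389/(-173906 + (-311)³ - 4446*(-311) + 61*(-311)²) = -37389/(-173906 - 30080231 + 1382706 + 61*96721) = -37389/(-173906 - 30080231 + 1382706 + 5899981) = -37389/(-22971450) = -37389*(-1/22971450) = 12463/7657150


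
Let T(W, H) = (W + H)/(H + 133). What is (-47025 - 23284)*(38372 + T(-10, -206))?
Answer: -196961663948/73 ≈ -2.6981e+9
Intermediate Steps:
T(W, H) = (H + W)/(133 + H)
(-47025 - 23284)*(38372 + T(-10, -206)) = (-47025 - 23284)*(38372 + (-206 - 10)/(133 - 206)) = -70309*(38372 - 216/(-73)) = -70309*(38372 - 1/73*(-216)) = -70309*(38372 + 216/73) = -70309*2801372/73 = -196961663948/73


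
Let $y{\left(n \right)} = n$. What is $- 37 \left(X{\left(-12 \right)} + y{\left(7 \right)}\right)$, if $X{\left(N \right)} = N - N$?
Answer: $-259$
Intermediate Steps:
$X{\left(N \right)} = 0$
$- 37 \left(X{\left(-12 \right)} + y{\left(7 \right)}\right) = - 37 \left(0 + 7\right) = \left(-37\right) 7 = -259$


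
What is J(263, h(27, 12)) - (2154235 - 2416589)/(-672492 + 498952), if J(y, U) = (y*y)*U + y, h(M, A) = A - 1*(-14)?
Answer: 156069336713/86770 ≈ 1.7987e+6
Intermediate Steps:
h(M, A) = 14 + A (h(M, A) = A + 14 = 14 + A)
J(y, U) = y + U*y² (J(y, U) = y²*U + y = U*y² + y = y + U*y²)
J(263, h(27, 12)) - (2154235 - 2416589)/(-672492 + 498952) = 263*(1 + (14 + 12)*263) - (2154235 - 2416589)/(-672492 + 498952) = 263*(1 + 26*263) - (-262354)/(-173540) = 263*(1 + 6838) - (-262354)*(-1)/173540 = 263*6839 - 1*131177/86770 = 1798657 - 131177/86770 = 156069336713/86770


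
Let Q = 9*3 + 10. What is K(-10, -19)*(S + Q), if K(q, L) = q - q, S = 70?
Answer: 0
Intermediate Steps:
K(q, L) = 0
Q = 37 (Q = 27 + 10 = 37)
K(-10, -19)*(S + Q) = 0*(70 + 37) = 0*107 = 0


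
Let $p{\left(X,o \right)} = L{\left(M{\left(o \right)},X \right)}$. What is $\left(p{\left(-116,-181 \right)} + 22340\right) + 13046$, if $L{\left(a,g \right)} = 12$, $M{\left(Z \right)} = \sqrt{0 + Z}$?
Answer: $35398$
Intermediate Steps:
$M{\left(Z \right)} = \sqrt{Z}$
$p{\left(X,o \right)} = 12$
$\left(p{\left(-116,-181 \right)} + 22340\right) + 13046 = \left(12 + 22340\right) + 13046 = 22352 + 13046 = 35398$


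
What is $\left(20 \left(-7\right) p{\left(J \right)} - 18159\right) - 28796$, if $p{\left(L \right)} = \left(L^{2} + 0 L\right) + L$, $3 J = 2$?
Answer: $- \frac{423995}{9} \approx -47111.0$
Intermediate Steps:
$J = \frac{2}{3}$ ($J = \frac{1}{3} \cdot 2 = \frac{2}{3} \approx 0.66667$)
$p{\left(L \right)} = L + L^{2}$ ($p{\left(L \right)} = \left(L^{2} + 0\right) + L = L^{2} + L = L + L^{2}$)
$\left(20 \left(-7\right) p{\left(J \right)} - 18159\right) - 28796 = \left(20 \left(-7\right) \frac{2 \left(1 + \frac{2}{3}\right)}{3} - 18159\right) - 28796 = \left(- 140 \cdot \frac{2}{3} \cdot \frac{5}{3} - 18159\right) - 28796 = \left(\left(-140\right) \frac{10}{9} - 18159\right) - 28796 = \left(- \frac{1400}{9} - 18159\right) - 28796 = - \frac{164831}{9} - 28796 = - \frac{423995}{9}$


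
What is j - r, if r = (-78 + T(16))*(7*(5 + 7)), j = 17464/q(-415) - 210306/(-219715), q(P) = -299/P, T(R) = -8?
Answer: 2067039653734/65694785 ≈ 31464.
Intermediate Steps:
j = 1592460526894/65694785 (j = 17464/((-299/(-415))) - 210306/(-219715) = 17464/((-299*(-1/415))) - 210306*(-1/219715) = 17464/(299/415) + 210306/219715 = 17464*(415/299) + 210306/219715 = 7247560/299 + 210306/219715 = 1592460526894/65694785 ≈ 24240.)
r = -7224 (r = (-78 - 8)*(7*(5 + 7)) = -602*12 = -86*84 = -7224)
j - r = 1592460526894/65694785 - 1*(-7224) = 1592460526894/65694785 + 7224 = 2067039653734/65694785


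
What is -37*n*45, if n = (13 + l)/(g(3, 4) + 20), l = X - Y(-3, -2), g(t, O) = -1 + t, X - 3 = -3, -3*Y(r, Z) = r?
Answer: -9990/11 ≈ -908.18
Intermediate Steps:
Y(r, Z) = -r/3
X = 0 (X = 3 - 3 = 0)
l = -1 (l = 0 - (-1)*(-3)/3 = 0 - 1*1 = 0 - 1 = -1)
n = 6/11 (n = (13 - 1)/((-1 + 3) + 20) = 12/(2 + 20) = 12/22 = 12*(1/22) = 6/11 ≈ 0.54545)
-37*n*45 = -37*6/11*45 = -222/11*45 = -9990/11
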